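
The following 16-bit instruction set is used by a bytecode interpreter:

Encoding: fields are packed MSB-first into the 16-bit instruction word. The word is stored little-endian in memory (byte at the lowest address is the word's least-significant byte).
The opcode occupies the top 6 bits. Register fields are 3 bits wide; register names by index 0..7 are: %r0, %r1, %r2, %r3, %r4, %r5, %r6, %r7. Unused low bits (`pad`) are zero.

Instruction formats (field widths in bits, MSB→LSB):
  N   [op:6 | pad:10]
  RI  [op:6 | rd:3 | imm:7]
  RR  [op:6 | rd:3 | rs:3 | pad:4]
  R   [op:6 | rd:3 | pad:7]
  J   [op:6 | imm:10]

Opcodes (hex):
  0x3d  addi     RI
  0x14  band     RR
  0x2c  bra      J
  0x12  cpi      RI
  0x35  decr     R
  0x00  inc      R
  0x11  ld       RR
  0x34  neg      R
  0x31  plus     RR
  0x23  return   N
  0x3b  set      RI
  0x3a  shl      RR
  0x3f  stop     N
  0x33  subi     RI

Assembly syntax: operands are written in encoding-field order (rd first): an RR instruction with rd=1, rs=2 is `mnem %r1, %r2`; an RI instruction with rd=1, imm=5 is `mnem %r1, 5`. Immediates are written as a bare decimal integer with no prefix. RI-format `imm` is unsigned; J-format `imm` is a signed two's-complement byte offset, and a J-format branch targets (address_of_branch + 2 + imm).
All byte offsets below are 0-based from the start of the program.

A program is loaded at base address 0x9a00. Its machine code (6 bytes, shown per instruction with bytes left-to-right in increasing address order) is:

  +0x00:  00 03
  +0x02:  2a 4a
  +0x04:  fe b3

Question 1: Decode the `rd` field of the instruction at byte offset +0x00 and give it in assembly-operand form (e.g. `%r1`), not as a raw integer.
@+00  little-endian(00 03) = 0x0300
  op=0x0300>>10=0x0 ⇒ inc (R)
  [9:7] rd=6 = %r6

%r6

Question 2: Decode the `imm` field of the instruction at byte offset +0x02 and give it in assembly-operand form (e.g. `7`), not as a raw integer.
42

[02] 2a 4a → 0x4a2a
  opcode bits[15:10]=0x12: cpi/RI
  [9:7] rd=4 = %r4
  [6:0] imm=42 = 42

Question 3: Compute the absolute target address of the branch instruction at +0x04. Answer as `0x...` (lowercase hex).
0x9a04

[04] fe b3 → 0xb3fe
  opcode bits[15:10]=0x2c: bra/J
  imm: (w>>0)&0x3ff=0x3fe (s10→-2) → -2
  target = base 0x9a00 + off 0x04 + 2 + imm -2 = 0x9a04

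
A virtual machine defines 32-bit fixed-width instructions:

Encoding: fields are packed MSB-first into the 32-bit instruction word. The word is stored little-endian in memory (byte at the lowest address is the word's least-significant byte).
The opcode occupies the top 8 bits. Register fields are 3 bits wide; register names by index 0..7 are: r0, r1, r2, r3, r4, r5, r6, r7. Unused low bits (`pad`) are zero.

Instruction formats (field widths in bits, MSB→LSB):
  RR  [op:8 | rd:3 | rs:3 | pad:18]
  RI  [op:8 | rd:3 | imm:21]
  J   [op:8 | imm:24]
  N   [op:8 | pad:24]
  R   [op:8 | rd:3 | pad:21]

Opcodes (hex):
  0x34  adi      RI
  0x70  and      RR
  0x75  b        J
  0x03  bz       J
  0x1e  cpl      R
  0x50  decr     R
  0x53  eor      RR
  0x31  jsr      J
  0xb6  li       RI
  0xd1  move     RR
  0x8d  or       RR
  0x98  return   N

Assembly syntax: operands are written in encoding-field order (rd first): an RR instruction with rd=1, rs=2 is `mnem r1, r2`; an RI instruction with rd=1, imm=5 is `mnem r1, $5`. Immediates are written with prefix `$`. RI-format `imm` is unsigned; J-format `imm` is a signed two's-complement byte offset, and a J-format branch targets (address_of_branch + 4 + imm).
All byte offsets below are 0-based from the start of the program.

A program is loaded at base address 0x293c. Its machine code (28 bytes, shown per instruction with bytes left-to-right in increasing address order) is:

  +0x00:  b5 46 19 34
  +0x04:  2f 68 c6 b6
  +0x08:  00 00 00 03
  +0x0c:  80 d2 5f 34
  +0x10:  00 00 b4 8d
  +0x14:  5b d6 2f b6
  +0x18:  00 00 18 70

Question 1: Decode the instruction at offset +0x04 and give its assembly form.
li r6, $419887

[04] 2f 68 c6 b6 → 0xb6c6682f
  top 8b → 0xb6 → li [RI]
  [23:21] rd=6 = r6
  [20:0] imm=419887 = $419887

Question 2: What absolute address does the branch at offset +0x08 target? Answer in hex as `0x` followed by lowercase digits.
0x2948

@+08  little-endian(00 00 00 03) = 0x03000000
  opcode bits[31:24]=0x3: bz/J
  imm: (w>>0)&0xffffff=0x0 → $0
  target = base 0x293c + off 0x08 + 4 + imm 0 = 0x2948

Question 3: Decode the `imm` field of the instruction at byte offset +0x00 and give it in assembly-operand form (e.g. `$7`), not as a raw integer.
+0x00: b5 46 19 34 ⇒ word 0x341946b5 (little)
  opcode bits[31:24]=0x34: adi/RI
  rd@[23:21]=0x0 ⇒ r0
  imm@[20:0]=0x1946b5 ⇒ $1656501

$1656501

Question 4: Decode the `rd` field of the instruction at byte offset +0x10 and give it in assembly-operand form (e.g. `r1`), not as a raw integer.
off 0x10: read 00 00 b4 8d as little → 0x8db40000
  top 8b → 0x8d → or [RR]
  rd: (w>>21)&0x7=0x5 → r5
  rs: (w>>18)&0x7=0x5 → r5

r5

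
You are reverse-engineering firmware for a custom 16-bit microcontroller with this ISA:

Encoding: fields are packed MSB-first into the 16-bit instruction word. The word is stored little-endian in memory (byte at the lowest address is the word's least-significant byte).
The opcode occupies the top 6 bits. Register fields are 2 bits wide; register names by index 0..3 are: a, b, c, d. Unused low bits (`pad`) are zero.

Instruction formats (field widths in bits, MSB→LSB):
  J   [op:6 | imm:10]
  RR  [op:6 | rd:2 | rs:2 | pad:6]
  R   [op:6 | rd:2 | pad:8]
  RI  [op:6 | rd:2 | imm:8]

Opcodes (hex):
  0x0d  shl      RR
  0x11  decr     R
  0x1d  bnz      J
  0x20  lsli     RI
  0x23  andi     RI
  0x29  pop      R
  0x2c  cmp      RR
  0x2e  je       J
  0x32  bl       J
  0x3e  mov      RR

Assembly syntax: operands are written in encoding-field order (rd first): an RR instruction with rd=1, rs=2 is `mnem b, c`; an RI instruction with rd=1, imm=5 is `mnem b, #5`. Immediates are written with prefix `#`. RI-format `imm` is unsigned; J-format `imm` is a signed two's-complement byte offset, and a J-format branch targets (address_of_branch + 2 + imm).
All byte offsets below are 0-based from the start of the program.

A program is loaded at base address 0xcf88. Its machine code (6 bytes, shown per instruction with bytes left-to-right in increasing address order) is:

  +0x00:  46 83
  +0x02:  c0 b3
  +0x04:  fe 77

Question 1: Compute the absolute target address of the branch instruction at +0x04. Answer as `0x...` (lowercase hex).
[04] fe 77 → 0x77fe
  top 6b → 0x1d → bnz [J]
  [9:0] imm=1022 (s10→-2) = #-2
  target = base 0xcf88 + off 0x04 + 2 + imm -2 = 0xcf8c

0xcf8c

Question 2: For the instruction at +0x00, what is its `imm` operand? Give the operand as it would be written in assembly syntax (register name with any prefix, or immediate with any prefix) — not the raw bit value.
+0x00: 46 83 ⇒ word 0x8346 (little)
  opcode bits[15:10]=0x20: lsli/RI
  rd@[9:8]=0x3 ⇒ d
  imm@[7:0]=0x46 ⇒ #70

#70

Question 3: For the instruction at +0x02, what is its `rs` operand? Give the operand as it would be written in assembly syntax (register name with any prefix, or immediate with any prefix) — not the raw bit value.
+0x02: c0 b3 ⇒ word 0xb3c0 (little)
  top 6b → 0x2c → cmp [RR]
  rd@[9:8]=0x3 ⇒ d
  rs@[7:6]=0x3 ⇒ d

d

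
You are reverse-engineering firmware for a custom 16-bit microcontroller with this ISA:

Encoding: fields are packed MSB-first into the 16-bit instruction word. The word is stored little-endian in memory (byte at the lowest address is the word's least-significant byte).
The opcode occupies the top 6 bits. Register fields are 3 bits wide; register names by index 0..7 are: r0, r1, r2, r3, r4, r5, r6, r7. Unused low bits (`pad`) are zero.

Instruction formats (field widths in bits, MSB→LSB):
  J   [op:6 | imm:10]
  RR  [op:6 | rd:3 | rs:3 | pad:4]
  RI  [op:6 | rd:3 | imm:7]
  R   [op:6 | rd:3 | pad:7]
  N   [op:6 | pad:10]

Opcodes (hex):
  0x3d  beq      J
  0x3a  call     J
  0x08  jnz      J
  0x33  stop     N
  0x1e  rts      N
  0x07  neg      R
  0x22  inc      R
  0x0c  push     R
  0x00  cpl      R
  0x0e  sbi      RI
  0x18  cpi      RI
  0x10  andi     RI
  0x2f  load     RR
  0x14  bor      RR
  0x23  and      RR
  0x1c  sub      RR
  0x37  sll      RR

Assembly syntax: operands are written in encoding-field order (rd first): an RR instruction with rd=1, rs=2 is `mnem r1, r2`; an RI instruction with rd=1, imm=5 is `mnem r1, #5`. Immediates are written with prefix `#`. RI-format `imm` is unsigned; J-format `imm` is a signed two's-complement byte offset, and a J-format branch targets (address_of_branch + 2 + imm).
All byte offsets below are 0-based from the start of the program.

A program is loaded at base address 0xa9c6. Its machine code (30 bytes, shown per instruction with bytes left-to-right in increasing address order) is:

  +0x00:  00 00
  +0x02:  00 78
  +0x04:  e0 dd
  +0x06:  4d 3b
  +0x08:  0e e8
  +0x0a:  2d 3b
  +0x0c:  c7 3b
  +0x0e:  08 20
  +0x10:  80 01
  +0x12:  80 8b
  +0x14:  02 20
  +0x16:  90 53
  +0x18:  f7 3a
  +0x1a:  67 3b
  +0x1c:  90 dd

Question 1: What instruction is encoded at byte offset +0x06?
+0x06: 4d 3b ⇒ word 0x3b4d (little)
  top 6b → 0xe → sbi [RI]
  rd: (w>>7)&0x7=0x6 → r6
  imm: (w>>0)&0x7f=0x4d → #77

sbi r6, #77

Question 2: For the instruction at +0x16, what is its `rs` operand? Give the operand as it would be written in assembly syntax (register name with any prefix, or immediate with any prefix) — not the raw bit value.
+0x16: 90 53 ⇒ word 0x5390 (little)
  opcode bits[15:10]=0x14: bor/RR
  [9:7] rd=7 = r7
  [6:4] rs=1 = r1

r1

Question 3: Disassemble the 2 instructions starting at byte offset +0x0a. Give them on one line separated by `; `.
sbi r6, #45; sbi r7, #71

off 0x0a: read 2d 3b as little → 0x3b2d
  op=0x3b2d>>10=0xe ⇒ sbi (RI)
  [9:7] rd=6 = r6
  [6:0] imm=45 = #45
off 0x0c: read c7 3b as little → 0x3bc7
  op=0x3bc7>>10=0xe ⇒ sbi (RI)
  [9:7] rd=7 = r7
  [6:0] imm=71 = #71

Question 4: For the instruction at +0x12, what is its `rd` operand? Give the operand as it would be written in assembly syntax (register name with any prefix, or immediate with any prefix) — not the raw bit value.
+0x12: 80 8b ⇒ word 0x8b80 (little)
  opcode bits[15:10]=0x22: inc/R
  [9:7] rd=7 = r7

r7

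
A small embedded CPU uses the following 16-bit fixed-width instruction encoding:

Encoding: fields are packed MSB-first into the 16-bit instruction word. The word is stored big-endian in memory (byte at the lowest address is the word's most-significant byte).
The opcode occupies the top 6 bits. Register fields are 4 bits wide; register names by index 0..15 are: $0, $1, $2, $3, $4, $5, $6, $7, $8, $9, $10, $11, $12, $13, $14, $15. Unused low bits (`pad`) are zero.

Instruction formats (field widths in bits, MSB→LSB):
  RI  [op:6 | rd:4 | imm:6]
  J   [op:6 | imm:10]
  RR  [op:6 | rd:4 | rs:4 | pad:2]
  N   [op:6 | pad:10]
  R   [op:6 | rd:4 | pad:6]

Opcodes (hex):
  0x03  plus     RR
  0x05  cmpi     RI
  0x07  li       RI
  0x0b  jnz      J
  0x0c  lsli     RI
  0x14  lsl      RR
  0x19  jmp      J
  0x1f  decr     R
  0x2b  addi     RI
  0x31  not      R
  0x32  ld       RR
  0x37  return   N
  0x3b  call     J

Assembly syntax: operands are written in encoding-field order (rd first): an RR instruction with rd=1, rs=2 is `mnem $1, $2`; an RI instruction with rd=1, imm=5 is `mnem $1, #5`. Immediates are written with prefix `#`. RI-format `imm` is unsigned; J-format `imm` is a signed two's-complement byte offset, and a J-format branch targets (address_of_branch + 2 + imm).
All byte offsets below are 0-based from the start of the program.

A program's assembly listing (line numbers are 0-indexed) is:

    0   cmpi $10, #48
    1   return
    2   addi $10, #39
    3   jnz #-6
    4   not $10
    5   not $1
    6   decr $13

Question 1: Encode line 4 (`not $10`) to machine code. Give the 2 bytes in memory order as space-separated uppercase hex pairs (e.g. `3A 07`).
line 4 (not): pack op=0x31:6|rd=10:4|pad=0:6 = 0xc680; big→ c6 80

C6 80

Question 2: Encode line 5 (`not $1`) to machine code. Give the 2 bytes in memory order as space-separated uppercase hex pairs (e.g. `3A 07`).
L5: not op=0x31:6|rd=1:4|pad=0:6 ⇒ 0xc440 ⇒ big c4 40

C4 40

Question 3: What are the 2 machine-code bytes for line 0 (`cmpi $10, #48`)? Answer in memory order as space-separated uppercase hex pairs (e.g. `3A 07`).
L0: cmpi op=0x5:6|rd=10:4|imm=48:6 ⇒ 0x16b0 ⇒ big 16 b0

16 B0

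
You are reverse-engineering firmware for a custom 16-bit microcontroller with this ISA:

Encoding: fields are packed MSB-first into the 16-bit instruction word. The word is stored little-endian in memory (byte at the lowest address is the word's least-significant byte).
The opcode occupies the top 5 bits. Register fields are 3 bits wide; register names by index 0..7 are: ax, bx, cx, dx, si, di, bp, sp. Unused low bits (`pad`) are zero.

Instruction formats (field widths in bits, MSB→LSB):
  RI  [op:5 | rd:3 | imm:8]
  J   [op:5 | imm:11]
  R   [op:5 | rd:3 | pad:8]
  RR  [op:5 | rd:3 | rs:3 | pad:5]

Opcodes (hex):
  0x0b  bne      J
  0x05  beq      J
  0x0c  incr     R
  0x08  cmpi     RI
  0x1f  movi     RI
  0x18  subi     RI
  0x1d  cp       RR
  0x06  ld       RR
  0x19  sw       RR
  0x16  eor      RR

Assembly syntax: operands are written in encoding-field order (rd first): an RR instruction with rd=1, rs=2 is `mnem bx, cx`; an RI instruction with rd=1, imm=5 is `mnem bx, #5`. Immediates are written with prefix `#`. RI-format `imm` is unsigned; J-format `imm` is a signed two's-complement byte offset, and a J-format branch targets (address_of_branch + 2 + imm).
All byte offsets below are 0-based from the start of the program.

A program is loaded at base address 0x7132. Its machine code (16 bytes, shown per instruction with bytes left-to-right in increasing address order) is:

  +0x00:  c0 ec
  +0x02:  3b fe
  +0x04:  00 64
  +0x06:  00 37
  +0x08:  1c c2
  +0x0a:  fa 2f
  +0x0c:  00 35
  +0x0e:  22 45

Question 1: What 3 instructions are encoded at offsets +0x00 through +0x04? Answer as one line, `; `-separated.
off 0x00: read c0 ec as little → 0xecc0
  opcode bits[15:11]=0x1d: cp/RR
  rd: (w>>8)&0x7=0x4 → si
  rs: (w>>5)&0x7=0x6 → bp
off 0x02: read 3b fe as little → 0xfe3b
  opcode bits[15:11]=0x1f: movi/RI
  rd: (w>>8)&0x7=0x6 → bp
  imm: (w>>0)&0xff=0x3b → #59
off 0x04: read 00 64 as little → 0x6400
  opcode bits[15:11]=0xc: incr/R
  rd: (w>>8)&0x7=0x4 → si

cp si, bp; movi bp, #59; incr si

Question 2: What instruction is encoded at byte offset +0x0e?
cmpi di, #34

@+0e  little-endian(22 45) = 0x4522
  opcode bits[15:11]=0x8: cmpi/RI
  rd@[10:8]=0x5 ⇒ di
  imm@[7:0]=0x22 ⇒ #34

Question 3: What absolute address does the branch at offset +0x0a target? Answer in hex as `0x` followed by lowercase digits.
0x7138

@+0a  little-endian(fa 2f) = 0x2ffa
  op=0x2ffa>>11=0x5 ⇒ beq (J)
  [10:0] imm=2042 (s11→-6) = #-6
  target = base 0x7132 + off 0x0a + 2 + imm -6 = 0x7138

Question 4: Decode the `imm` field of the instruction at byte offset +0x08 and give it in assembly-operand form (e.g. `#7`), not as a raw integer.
+0x08: 1c c2 ⇒ word 0xc21c (little)
  opcode bits[15:11]=0x18: subi/RI
  rd@[10:8]=0x2 ⇒ cx
  imm@[7:0]=0x1c ⇒ #28

#28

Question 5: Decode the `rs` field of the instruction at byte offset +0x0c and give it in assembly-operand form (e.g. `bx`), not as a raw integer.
ax

@+0c  little-endian(00 35) = 0x3500
  top 5b → 0x6 → ld [RR]
  rd: (w>>8)&0x7=0x5 → di
  rs: (w>>5)&0x7=0x0 → ax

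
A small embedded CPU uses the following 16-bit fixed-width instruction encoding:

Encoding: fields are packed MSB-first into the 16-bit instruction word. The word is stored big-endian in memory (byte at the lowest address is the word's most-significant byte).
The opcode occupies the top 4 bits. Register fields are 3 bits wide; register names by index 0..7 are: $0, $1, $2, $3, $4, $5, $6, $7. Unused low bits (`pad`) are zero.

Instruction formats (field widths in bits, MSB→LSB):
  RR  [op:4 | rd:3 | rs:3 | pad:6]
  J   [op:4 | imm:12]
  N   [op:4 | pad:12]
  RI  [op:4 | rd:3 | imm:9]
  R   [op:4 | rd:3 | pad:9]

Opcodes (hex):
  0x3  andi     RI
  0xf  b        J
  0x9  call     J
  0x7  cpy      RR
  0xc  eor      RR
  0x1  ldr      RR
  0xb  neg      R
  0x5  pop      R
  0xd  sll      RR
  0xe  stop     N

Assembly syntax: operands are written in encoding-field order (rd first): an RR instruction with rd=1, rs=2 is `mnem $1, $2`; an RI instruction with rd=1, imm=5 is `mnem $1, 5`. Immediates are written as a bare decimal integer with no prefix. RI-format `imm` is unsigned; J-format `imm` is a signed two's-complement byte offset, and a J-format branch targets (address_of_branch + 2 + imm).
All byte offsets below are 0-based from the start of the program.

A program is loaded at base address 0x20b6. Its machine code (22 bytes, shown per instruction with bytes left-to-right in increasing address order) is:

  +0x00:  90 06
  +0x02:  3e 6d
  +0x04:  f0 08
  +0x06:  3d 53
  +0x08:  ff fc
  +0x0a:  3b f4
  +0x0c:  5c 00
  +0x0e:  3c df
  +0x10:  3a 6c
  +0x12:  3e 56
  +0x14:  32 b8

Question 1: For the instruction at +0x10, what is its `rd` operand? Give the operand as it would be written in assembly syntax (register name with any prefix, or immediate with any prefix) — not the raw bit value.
$5

off 0x10: read 3a 6c as big → 0x3a6c
  opcode bits[15:12]=0x3: andi/RI
  rd@[11:9]=0x5 ⇒ $5
  imm@[8:0]=0x6c ⇒ 108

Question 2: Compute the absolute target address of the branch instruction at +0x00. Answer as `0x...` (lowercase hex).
0x20be

off 0x00: read 90 06 as big → 0x9006
  opcode bits[15:12]=0x9: call/J
  imm: (w>>0)&0xfff=0x6 → 6
  target = base 0x20b6 + off 0x00 + 2 + imm 6 = 0x20be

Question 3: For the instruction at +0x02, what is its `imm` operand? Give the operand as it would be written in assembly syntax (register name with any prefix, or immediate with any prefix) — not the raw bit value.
[02] 3e 6d → 0x3e6d
  opcode bits[15:12]=0x3: andi/RI
  [11:9] rd=7 = $7
  [8:0] imm=109 = 109

109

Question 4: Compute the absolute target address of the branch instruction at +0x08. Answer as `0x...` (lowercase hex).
off 0x08: read ff fc as big → 0xfffc
  op=0xfffc>>12=0xf ⇒ b (J)
  imm@[11:0]=0xffc (s12→-4) ⇒ -4
  target = base 0x20b6 + off 0x08 + 2 + imm -4 = 0x20bc

0x20bc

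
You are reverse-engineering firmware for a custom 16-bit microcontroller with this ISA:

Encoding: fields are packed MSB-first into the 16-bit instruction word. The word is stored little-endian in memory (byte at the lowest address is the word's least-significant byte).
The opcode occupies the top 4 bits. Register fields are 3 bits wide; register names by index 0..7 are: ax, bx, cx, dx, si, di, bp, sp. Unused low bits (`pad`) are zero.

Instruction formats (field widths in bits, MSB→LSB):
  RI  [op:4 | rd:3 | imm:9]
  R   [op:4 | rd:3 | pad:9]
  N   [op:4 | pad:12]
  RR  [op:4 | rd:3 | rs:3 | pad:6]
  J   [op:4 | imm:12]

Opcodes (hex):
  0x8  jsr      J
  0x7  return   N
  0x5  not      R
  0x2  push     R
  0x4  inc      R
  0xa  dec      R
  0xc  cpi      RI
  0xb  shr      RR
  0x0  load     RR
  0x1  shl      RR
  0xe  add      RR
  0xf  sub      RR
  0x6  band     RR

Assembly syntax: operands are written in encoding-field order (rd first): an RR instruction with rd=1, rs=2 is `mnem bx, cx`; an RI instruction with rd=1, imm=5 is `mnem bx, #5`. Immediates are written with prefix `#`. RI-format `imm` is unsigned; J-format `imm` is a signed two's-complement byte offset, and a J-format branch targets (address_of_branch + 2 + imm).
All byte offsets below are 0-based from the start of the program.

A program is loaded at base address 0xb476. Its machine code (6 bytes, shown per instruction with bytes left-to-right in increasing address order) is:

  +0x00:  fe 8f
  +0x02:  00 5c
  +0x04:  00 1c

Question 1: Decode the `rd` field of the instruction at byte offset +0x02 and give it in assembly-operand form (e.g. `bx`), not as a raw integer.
off 0x02: read 00 5c as little → 0x5c00
  opcode bits[15:12]=0x5: not/R
  rd@[11:9]=0x6 ⇒ bp

bp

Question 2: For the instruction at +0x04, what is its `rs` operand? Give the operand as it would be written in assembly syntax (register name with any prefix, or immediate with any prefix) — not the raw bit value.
off 0x04: read 00 1c as little → 0x1c00
  top 4b → 0x1 → shl [RR]
  [11:9] rd=6 = bp
  [8:6] rs=0 = ax

ax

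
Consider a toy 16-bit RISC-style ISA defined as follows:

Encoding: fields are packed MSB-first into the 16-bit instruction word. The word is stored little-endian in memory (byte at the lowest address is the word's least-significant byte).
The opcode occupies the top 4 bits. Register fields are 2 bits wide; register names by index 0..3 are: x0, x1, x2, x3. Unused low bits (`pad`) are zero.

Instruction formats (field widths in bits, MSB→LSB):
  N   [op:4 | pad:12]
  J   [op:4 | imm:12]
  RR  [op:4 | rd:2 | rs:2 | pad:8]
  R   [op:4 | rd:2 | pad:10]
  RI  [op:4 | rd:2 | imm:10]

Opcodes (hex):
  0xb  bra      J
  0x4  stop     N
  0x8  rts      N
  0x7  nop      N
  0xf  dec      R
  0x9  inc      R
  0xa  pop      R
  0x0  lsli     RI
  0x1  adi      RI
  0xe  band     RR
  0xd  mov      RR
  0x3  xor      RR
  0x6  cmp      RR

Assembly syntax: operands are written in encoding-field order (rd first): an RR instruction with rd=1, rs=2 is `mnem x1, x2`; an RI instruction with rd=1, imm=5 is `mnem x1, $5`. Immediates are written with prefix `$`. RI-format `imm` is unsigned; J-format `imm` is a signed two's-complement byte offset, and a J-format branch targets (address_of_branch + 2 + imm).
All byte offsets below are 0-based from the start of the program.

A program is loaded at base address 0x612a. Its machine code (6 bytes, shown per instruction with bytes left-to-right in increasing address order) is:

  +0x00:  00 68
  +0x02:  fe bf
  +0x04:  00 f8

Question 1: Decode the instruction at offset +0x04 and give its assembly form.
dec x2

off 0x04: read 00 f8 as little → 0xf800
  op=0xf800>>12=0xf ⇒ dec (R)
  [11:10] rd=2 = x2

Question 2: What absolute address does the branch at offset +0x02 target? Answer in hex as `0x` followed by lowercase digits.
off 0x02: read fe bf as little → 0xbffe
  top 4b → 0xb → bra [J]
  [11:0] imm=4094 (s12→-2) = $-2
  target = base 0x612a + off 0x02 + 2 + imm -2 = 0x612c

0x612c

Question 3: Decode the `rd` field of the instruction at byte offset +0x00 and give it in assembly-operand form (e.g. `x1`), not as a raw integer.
x2

@+00  little-endian(00 68) = 0x6800
  op=0x6800>>12=0x6 ⇒ cmp (RR)
  rd: (w>>10)&0x3=0x2 → x2
  rs: (w>>8)&0x3=0x0 → x0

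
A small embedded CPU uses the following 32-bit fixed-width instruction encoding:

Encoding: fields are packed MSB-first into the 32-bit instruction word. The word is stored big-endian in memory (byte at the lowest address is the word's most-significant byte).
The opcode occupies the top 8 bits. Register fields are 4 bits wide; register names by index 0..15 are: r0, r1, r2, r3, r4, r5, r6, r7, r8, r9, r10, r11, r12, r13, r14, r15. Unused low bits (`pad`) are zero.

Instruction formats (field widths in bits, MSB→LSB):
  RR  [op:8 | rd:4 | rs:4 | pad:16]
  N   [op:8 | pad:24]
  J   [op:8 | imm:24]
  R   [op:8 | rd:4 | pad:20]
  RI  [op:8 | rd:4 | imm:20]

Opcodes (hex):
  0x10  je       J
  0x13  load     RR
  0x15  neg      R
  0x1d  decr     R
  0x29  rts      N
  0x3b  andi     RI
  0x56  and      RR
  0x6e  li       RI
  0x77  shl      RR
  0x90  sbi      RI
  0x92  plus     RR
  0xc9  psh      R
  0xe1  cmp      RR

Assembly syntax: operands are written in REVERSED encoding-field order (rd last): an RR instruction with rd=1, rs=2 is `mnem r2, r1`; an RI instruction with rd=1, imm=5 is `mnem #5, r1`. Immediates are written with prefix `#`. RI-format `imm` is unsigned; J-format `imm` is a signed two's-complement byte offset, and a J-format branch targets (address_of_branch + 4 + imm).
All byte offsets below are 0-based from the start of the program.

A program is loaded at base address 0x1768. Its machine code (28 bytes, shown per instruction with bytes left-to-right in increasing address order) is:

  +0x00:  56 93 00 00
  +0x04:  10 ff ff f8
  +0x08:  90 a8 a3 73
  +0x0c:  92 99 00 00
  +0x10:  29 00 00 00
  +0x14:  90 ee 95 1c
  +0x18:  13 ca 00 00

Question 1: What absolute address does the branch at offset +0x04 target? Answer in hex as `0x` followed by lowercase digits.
[04] 10 ff ff f8 → 0x10fffff8
  op=0x10fffff8>>24=0x10 ⇒ je (J)
  [23:0] imm=16777208 (s24→-8) = #-8
  target = base 0x1768 + off 0x04 + 4 + imm -8 = 0x1768

0x1768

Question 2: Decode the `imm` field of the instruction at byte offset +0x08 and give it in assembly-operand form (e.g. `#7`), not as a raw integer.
@+08  big-endian(90 a8 a3 73) = 0x90a8a373
  top 8b → 0x90 → sbi [RI]
  [23:20] rd=10 = r10
  [19:0] imm=566131 = #566131

#566131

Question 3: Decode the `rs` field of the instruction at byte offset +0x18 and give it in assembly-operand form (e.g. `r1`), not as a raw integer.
r10

@+18  big-endian(13 ca 00 00) = 0x13ca0000
  top 8b → 0x13 → load [RR]
  rd: (w>>20)&0xf=0xc → r12
  rs: (w>>16)&0xf=0xa → r10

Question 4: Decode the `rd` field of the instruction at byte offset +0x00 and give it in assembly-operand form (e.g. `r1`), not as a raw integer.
r9

[00] 56 93 00 00 → 0x56930000
  opcode bits[31:24]=0x56: and/RR
  [23:20] rd=9 = r9
  [19:16] rs=3 = r3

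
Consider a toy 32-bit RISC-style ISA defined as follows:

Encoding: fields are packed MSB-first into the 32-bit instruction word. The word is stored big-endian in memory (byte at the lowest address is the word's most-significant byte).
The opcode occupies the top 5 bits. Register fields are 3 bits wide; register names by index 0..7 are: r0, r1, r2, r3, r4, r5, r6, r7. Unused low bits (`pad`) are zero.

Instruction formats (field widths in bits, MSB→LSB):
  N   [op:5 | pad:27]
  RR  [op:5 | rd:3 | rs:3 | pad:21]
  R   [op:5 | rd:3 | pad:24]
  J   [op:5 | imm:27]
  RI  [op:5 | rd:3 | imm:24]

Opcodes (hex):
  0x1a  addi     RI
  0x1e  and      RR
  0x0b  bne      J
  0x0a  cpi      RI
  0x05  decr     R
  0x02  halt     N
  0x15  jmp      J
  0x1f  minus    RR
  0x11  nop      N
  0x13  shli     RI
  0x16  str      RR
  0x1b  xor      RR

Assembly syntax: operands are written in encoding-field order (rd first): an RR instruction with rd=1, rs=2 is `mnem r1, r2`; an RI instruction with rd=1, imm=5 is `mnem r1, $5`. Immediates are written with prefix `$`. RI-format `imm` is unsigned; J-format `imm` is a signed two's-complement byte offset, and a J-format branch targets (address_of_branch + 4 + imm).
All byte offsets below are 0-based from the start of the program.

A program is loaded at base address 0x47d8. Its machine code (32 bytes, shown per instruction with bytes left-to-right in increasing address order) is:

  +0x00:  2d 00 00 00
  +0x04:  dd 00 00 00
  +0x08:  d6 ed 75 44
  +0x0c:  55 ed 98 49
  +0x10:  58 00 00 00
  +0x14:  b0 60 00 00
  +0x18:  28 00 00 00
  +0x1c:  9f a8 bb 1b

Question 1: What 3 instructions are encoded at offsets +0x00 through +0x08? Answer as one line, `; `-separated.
off 0x00: read 2d 00 00 00 as big → 0x2d000000
  opcode bits[31:27]=0x5: decr/R
  rd: (w>>24)&0x7=0x5 → r5
off 0x04: read dd 00 00 00 as big → 0xdd000000
  opcode bits[31:27]=0x1b: xor/RR
  rd: (w>>24)&0x7=0x5 → r5
  rs: (w>>21)&0x7=0x0 → r0
off 0x08: read d6 ed 75 44 as big → 0xd6ed7544
  opcode bits[31:27]=0x1a: addi/RI
  rd: (w>>24)&0x7=0x6 → r6
  imm: (w>>0)&0xffffff=0xed7544 → $15562052

decr r5; xor r5, r0; addi r6, $15562052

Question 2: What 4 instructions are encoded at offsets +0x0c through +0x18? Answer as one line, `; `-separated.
cpi r5, $15571017; bne $0; str r0, r3; decr r0

+0x0c: 55 ed 98 49 ⇒ word 0x55ed9849 (big)
  op=0x55ed9849>>27=0xa ⇒ cpi (RI)
  rd: (w>>24)&0x7=0x5 → r5
  imm: (w>>0)&0xffffff=0xed9849 → $15571017
+0x10: 58 00 00 00 ⇒ word 0x58000000 (big)
  op=0x58000000>>27=0xb ⇒ bne (J)
  imm: (w>>0)&0x7ffffff=0x0 → $0
+0x14: b0 60 00 00 ⇒ word 0xb0600000 (big)
  op=0xb0600000>>27=0x16 ⇒ str (RR)
  rd: (w>>24)&0x7=0x0 → r0
  rs: (w>>21)&0x7=0x3 → r3
+0x18: 28 00 00 00 ⇒ word 0x28000000 (big)
  op=0x28000000>>27=0x5 ⇒ decr (R)
  rd: (w>>24)&0x7=0x0 → r0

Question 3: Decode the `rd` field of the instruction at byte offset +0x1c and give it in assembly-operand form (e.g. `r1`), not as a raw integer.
r7

[1c] 9f a8 bb 1b → 0x9fa8bb1b
  op=0x9fa8bb1b>>27=0x13 ⇒ shli (RI)
  rd: (w>>24)&0x7=0x7 → r7
  imm: (w>>0)&0xffffff=0xa8bb1b → $11057947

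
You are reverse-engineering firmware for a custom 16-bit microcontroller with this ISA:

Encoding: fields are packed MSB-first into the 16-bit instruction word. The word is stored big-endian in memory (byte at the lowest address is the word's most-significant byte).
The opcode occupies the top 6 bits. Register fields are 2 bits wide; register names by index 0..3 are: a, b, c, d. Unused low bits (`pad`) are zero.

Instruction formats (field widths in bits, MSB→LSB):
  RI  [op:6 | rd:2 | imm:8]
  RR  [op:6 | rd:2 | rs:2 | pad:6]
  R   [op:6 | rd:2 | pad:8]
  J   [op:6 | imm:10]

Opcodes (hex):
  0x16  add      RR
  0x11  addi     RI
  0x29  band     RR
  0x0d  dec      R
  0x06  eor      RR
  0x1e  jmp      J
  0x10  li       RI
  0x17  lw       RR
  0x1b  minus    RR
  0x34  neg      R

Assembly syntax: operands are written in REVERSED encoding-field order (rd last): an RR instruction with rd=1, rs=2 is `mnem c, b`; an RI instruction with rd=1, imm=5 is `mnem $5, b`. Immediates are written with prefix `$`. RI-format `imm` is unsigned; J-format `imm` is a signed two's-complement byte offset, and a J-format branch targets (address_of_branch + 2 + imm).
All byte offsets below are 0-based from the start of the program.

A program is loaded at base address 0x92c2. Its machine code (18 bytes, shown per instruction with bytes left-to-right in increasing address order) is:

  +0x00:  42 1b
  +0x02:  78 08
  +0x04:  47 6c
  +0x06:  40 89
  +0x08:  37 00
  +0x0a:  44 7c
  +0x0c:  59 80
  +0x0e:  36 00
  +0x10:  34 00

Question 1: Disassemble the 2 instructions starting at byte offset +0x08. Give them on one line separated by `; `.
[08] 37 00 → 0x3700
  op=0x3700>>10=0xd ⇒ dec (R)
  rd@[9:8]=0x3 ⇒ d
[0a] 44 7c → 0x447c
  op=0x447c>>10=0x11 ⇒ addi (RI)
  rd@[9:8]=0x0 ⇒ a
  imm@[7:0]=0x7c ⇒ $124

dec d; addi $124, a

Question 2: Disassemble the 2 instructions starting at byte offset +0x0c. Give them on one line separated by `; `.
add c, b; dec c

[0c] 59 80 → 0x5980
  op=0x5980>>10=0x16 ⇒ add (RR)
  rd: (w>>8)&0x3=0x1 → b
  rs: (w>>6)&0x3=0x2 → c
[0e] 36 00 → 0x3600
  op=0x3600>>10=0xd ⇒ dec (R)
  rd: (w>>8)&0x3=0x2 → c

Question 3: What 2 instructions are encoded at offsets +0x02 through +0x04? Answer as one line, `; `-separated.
jmp $8; addi $108, d

@+02  big-endian(78 08) = 0x7808
  opcode bits[15:10]=0x1e: jmp/J
  imm@[9:0]=0x8 ⇒ $8
@+04  big-endian(47 6c) = 0x476c
  opcode bits[15:10]=0x11: addi/RI
  rd@[9:8]=0x3 ⇒ d
  imm@[7:0]=0x6c ⇒ $108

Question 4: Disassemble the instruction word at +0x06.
li $137, a

@+06  big-endian(40 89) = 0x4089
  top 6b → 0x10 → li [RI]
  rd: (w>>8)&0x3=0x0 → a
  imm: (w>>0)&0xff=0x89 → $137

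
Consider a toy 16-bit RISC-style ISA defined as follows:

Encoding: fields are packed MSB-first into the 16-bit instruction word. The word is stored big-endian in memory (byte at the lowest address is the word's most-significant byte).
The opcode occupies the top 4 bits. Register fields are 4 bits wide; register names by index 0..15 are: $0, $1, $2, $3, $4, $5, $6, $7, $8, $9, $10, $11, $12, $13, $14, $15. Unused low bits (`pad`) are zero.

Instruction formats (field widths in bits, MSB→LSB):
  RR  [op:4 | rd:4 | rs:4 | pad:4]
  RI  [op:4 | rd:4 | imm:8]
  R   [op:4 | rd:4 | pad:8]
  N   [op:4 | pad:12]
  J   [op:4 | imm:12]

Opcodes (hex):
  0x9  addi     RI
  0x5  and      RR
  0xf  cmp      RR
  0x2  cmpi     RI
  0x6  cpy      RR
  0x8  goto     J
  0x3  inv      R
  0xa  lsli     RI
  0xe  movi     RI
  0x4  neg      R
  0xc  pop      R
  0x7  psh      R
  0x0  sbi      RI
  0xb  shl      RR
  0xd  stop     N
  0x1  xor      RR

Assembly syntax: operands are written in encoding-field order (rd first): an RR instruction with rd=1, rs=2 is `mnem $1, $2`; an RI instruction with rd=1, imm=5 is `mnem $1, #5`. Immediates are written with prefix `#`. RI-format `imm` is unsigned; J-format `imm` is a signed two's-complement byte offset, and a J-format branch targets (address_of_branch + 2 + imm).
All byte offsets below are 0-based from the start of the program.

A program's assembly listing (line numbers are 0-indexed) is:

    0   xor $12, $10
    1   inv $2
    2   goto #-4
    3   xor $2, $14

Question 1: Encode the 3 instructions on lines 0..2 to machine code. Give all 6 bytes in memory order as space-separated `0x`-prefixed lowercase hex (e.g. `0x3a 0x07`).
L0: xor op=0x1:4|rd=12:4|rs=10:4|pad=0:4 ⇒ 0x1ca0 ⇒ big 1c a0
L1: inv op=0x3:4|rd=2:4|pad=0:8 ⇒ 0x3200 ⇒ big 32 00
L2: goto op=0x8:4|imm=-4:12 ⇒ 0x8ffc ⇒ big 8f fc

0x1c 0xa0 0x32 0x00 0x8f 0xfc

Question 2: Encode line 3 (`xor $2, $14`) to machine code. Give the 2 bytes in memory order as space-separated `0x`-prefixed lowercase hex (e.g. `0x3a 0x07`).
line 3 (xor): pack op=0x1:4|rd=2:4|rs=14:4|pad=0:4 = 0x12e0; big→ 12 e0

0x12 0xe0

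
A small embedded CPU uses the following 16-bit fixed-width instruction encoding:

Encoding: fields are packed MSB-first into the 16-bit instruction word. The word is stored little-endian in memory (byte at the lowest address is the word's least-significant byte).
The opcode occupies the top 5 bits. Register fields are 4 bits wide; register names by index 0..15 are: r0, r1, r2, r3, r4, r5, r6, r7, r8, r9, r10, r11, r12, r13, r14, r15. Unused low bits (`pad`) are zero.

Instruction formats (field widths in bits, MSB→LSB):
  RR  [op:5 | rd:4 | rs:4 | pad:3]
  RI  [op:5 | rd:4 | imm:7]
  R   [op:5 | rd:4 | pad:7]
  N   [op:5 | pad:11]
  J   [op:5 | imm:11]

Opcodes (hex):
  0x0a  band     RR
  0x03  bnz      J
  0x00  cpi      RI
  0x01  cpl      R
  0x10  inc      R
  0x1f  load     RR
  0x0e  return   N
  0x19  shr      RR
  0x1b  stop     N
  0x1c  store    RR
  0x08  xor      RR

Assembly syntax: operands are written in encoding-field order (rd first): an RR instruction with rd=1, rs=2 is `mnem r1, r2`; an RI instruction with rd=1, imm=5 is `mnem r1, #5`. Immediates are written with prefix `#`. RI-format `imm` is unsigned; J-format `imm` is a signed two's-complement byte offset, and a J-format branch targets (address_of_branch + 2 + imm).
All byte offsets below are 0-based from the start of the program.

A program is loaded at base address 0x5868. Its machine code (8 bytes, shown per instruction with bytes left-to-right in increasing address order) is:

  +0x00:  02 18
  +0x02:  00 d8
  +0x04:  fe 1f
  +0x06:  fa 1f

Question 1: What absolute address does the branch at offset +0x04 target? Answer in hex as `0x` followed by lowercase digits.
0x586c

[04] fe 1f → 0x1ffe
  opcode bits[15:11]=0x3: bnz/J
  imm: (w>>0)&0x7ff=0x7fe (s11→-2) → #-2
  target = base 0x5868 + off 0x04 + 2 + imm -2 = 0x586c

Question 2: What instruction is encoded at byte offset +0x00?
[00] 02 18 → 0x1802
  op=0x1802>>11=0x3 ⇒ bnz (J)
  imm@[10:0]=0x2 ⇒ #2

bnz #2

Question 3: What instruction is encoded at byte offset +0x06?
bnz #-6

@+06  little-endian(fa 1f) = 0x1ffa
  opcode bits[15:11]=0x3: bnz/J
  imm@[10:0]=0x7fa (s11→-6) ⇒ #-6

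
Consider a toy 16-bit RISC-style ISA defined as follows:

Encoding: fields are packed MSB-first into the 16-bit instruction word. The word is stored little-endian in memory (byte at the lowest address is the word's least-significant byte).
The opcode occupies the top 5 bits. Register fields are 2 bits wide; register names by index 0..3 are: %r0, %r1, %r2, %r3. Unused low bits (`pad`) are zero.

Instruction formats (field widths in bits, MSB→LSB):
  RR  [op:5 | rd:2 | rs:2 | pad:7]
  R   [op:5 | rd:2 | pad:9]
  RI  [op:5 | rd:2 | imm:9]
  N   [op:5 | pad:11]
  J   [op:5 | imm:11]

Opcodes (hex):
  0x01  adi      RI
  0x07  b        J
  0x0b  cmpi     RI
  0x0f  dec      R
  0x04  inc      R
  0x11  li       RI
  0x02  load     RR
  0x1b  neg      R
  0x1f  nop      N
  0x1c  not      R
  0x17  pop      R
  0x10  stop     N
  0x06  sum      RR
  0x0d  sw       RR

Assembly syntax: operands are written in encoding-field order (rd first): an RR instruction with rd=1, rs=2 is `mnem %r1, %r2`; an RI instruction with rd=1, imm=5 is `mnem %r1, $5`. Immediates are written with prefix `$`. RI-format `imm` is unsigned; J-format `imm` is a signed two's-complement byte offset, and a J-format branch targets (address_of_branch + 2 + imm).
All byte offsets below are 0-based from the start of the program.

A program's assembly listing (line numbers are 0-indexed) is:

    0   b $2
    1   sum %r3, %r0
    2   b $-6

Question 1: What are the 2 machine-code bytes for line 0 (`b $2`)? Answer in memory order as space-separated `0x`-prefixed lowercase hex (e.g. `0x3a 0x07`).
L0: b op=0x7:5|imm=2:11 ⇒ 0x3802 ⇒ little 02 38

0x02 0x38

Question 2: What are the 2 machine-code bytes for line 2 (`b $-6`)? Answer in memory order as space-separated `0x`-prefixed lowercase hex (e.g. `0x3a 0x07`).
2. b fields op=0x7:5|imm=-6:11 → word 3ffah → fa 3f

0xfa 0x3f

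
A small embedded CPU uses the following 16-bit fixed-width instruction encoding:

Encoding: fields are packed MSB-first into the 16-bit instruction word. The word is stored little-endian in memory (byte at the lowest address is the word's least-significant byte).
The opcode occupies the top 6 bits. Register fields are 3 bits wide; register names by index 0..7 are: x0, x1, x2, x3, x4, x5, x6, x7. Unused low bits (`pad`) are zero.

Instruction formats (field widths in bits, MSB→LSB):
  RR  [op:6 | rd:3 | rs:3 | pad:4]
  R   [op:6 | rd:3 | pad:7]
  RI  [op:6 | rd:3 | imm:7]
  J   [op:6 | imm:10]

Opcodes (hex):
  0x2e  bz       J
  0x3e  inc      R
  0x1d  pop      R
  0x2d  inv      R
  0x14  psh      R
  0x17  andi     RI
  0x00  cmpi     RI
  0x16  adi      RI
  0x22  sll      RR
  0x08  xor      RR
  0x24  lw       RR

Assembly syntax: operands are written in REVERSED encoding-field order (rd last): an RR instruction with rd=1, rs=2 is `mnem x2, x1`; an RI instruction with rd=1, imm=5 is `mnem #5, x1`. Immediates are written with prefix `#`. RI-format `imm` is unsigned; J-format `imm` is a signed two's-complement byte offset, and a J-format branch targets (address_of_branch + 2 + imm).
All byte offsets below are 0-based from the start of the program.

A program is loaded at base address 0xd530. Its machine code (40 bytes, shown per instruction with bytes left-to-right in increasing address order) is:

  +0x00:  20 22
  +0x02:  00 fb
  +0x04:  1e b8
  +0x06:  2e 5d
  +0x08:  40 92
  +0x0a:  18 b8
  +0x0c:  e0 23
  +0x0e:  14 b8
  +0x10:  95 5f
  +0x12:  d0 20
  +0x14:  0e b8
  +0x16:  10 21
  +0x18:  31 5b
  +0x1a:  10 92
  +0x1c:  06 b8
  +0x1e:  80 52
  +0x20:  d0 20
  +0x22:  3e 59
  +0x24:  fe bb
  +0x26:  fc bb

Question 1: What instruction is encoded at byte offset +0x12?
+0x12: d0 20 ⇒ word 0x20d0 (little)
  opcode bits[15:10]=0x8: xor/RR
  rd@[9:7]=0x1 ⇒ x1
  rs@[6:4]=0x5 ⇒ x5

xor x5, x1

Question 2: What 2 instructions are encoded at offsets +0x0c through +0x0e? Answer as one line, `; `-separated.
off 0x0c: read e0 23 as little → 0x23e0
  opcode bits[15:10]=0x8: xor/RR
  [9:7] rd=7 = x7
  [6:4] rs=6 = x6
off 0x0e: read 14 b8 as little → 0xb814
  opcode bits[15:10]=0x2e: bz/J
  [9:0] imm=20 = #20

xor x6, x7; bz #20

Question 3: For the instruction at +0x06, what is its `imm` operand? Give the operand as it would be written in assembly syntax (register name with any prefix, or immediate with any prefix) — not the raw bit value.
#46

[06] 2e 5d → 0x5d2e
  op=0x5d2e>>10=0x17 ⇒ andi (RI)
  rd: (w>>7)&0x7=0x2 → x2
  imm: (w>>0)&0x7f=0x2e → #46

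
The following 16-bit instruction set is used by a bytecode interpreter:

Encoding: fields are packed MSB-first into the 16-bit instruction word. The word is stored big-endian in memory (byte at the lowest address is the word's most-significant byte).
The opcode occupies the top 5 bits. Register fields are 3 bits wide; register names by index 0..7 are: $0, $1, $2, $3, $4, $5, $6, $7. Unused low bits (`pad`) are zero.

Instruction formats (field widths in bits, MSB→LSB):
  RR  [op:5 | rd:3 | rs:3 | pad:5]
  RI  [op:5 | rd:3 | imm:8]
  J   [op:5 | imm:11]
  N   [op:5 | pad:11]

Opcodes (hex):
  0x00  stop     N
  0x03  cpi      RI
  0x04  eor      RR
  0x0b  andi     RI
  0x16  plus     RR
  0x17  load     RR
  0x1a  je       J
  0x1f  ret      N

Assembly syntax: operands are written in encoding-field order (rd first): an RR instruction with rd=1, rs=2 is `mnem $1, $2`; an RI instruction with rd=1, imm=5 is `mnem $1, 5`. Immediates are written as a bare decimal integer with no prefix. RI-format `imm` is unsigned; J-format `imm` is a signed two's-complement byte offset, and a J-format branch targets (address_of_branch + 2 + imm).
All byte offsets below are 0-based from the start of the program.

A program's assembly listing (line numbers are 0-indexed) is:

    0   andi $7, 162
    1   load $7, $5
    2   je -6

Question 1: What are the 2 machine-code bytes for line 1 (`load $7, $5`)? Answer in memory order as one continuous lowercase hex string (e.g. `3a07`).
line 1 (load): pack op=0x17:5|rd=7:3|rs=5:3|pad=0:5 = 0xbfa0; big→ bf a0

bfa0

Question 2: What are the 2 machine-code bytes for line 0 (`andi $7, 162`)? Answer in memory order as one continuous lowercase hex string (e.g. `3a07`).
L0: andi op=0xb:5|rd=7:3|imm=162:8 ⇒ 0x5fa2 ⇒ big 5f a2

5fa2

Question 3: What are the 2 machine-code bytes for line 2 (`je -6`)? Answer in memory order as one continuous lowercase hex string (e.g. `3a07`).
d7fa

line 2 (je): pack op=0x1a:5|imm=-6:11 = 0xd7fa; big→ d7 fa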